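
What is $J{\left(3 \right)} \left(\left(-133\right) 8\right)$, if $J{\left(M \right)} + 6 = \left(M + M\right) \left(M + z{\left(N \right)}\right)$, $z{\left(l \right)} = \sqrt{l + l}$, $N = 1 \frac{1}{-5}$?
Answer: $-12768 - \frac{6384 i \sqrt{10}}{5} \approx -12768.0 - 4037.6 i$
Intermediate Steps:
$N = - \frac{1}{5}$ ($N = 1 \left(- \frac{1}{5}\right) = - \frac{1}{5} \approx -0.2$)
$z{\left(l \right)} = \sqrt{2} \sqrt{l}$ ($z{\left(l \right)} = \sqrt{2 l} = \sqrt{2} \sqrt{l}$)
$J{\left(M \right)} = -6 + 2 M \left(M + \frac{i \sqrt{10}}{5}\right)$ ($J{\left(M \right)} = -6 + \left(M + M\right) \left(M + \sqrt{2} \sqrt{- \frac{1}{5}}\right) = -6 + 2 M \left(M + \sqrt{2} \frac{i \sqrt{5}}{5}\right) = -6 + 2 M \left(M + \frac{i \sqrt{10}}{5}\right)$)
$J{\left(3 \right)} \left(\left(-133\right) 8\right) = \left(-6 + 2 \cdot 3^{2} + \frac{2}{5} i 3 \sqrt{10}\right) \left(\left(-133\right) 8\right) = \left(-6 + 2 \cdot 9 + \frac{6 i \sqrt{10}}{5}\right) \left(-1064\right) = \left(-6 + 18 + \frac{6 i \sqrt{10}}{5}\right) \left(-1064\right) = \left(12 + \frac{6 i \sqrt{10}}{5}\right) \left(-1064\right) = -12768 - \frac{6384 i \sqrt{10}}{5}$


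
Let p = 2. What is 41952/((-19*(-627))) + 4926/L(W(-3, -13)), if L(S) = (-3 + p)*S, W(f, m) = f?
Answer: 343914/209 ≈ 1645.5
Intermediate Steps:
L(S) = -S (L(S) = (-3 + 2)*S = -S)
41952/((-19*(-627))) + 4926/L(W(-3, -13)) = 41952/((-19*(-627))) + 4926/((-1*(-3))) = 41952/11913 + 4926/3 = 41952*(1/11913) + 4926*(1/3) = 736/209 + 1642 = 343914/209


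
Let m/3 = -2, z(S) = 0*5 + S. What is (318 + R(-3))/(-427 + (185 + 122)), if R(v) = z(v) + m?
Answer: -103/40 ≈ -2.5750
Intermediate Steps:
z(S) = S (z(S) = 0 + S = S)
m = -6 (m = 3*(-2) = -6)
R(v) = -6 + v (R(v) = v - 6 = -6 + v)
(318 + R(-3))/(-427 + (185 + 122)) = (318 + (-6 - 3))/(-427 + (185 + 122)) = (318 - 9)/(-427 + 307) = 309/(-120) = 309*(-1/120) = -103/40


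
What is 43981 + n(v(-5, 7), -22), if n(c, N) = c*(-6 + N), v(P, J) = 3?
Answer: 43897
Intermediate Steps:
43981 + n(v(-5, 7), -22) = 43981 + 3*(-6 - 22) = 43981 + 3*(-28) = 43981 - 84 = 43897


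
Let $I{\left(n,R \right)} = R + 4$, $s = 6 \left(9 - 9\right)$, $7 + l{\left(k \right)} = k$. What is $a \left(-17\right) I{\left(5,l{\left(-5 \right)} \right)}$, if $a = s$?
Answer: $0$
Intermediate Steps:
$l{\left(k \right)} = -7 + k$
$s = 0$ ($s = 6 \cdot 0 = 0$)
$I{\left(n,R \right)} = 4 + R$
$a = 0$
$a \left(-17\right) I{\left(5,l{\left(-5 \right)} \right)} = 0 \left(-17\right) \left(4 - 12\right) = 0 \left(4 - 12\right) = 0 \left(-8\right) = 0$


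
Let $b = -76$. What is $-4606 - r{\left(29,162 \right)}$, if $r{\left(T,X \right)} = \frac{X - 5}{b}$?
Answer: $- \frac{349899}{76} \approx -4603.9$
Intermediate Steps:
$r{\left(T,X \right)} = \frac{5}{76} - \frac{X}{76}$ ($r{\left(T,X \right)} = \frac{X - 5}{-76} = \left(-5 + X\right) \left(- \frac{1}{76}\right) = \frac{5}{76} - \frac{X}{76}$)
$-4606 - r{\left(29,162 \right)} = -4606 - \left(\frac{5}{76} - \frac{81}{38}\right) = -4606 - - \frac{157}{76} = -4606 + \frac{157}{76} = - \frac{349899}{76}$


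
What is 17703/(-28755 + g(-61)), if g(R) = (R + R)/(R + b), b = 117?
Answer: -495684/805201 ≈ -0.61560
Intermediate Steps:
g(R) = 2*R/(117 + R) (g(R) = (R + R)/(R + 117) = (2*R)/(117 + R) = 2*R/(117 + R))
17703/(-28755 + g(-61)) = 17703/(-28755 + 2*(-61)/(117 - 61)) = 17703/(-28755 + 2*(-61)/56) = 17703/(-28755 + 2*(-61)*(1/56)) = 17703/(-28755 - 61/28) = 17703/(-805201/28) = 17703*(-28/805201) = -495684/805201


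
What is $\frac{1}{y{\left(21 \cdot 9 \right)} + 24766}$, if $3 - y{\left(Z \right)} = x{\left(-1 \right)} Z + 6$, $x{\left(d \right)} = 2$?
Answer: $\frac{1}{24385} \approx 4.1009 \cdot 10^{-5}$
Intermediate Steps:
$y{\left(Z \right)} = -3 - 2 Z$ ($y{\left(Z \right)} = 3 - \left(2 Z + 6\right) = 3 - \left(6 + 2 Z\right) = -3 - 2 Z$)
$\frac{1}{y{\left(21 \cdot 9 \right)} + 24766} = \frac{1}{\left(-3 - 2 \cdot 21 \cdot 9\right) + 24766} = \frac{1}{\left(-3 - 378\right) + 24766} = \frac{1}{-381 + 24766} = \frac{1}{24385}$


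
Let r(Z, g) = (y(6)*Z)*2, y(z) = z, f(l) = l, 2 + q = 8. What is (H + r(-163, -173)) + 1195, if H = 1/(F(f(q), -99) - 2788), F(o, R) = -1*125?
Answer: -2216794/2913 ≈ -761.00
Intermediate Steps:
q = 6 (q = -2 + 8 = 6)
r(Z, g) = 12*Z (r(Z, g) = (6*Z)*2 = 12*Z)
F(o, R) = -125
H = -1/2913 (H = 1/(-125 - 2788) = 1/(-2913) = -1/2913 ≈ -0.00034329)
(H + r(-163, -173)) + 1195 = (-1/2913 + 12*(-163)) + 1195 = (-1/2913 - 1956) + 1195 = -5697829/2913 + 1195 = -2216794/2913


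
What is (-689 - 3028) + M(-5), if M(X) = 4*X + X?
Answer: -3742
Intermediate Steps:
M(X) = 5*X
(-689 - 3028) + M(-5) = (-689 - 3028) + 5*(-5) = -3717 - 25 = -3742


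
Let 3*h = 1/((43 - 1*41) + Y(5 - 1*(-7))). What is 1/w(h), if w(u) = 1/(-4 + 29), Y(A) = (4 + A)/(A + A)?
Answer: 25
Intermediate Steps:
Y(A) = (4 + A)/(2*A) (Y(A) = (4 + A)/((2*A)) = (4 + A)*(1/(2*A)) = (4 + A)/(2*A))
h = ⅛ (h = 1/(3*((43 - 1*41) + (4 + (5 - 1*(-7)))/(2*(5 - 1*(-7))))) = 1/(3*((43 - 41) + (4 + (5 + 7))/(2*(5 + 7)))) = 1/(3*(2 + (½)*(4 + 12)/12)) = 1/(3*(2 + (½)*(1/12)*16)) = 1/(3*(2 + ⅔)) = 1/(3*(8/3)) = (⅓)*(3/8) = ⅛ ≈ 0.12500)
w(u) = 1/25
1/w(h) = 1/(1/25) = 25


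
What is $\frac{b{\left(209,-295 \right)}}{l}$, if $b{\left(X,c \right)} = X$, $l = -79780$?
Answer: $- \frac{209}{79780} \approx -0.0026197$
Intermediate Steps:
$\frac{b{\left(209,-295 \right)}}{l} = \frac{209}{-79780} = 209 \left(- \frac{1}{79780}\right) = - \frac{209}{79780}$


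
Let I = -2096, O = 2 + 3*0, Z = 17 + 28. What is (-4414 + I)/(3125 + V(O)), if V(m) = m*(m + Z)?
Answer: -2170/1073 ≈ -2.0224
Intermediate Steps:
Z = 45
O = 2 (O = 2 + 0 = 2)
V(m) = m*(45 + m) (V(m) = m*(m + 45) = m*(45 + m))
(-4414 + I)/(3125 + V(O)) = (-4414 - 2096)/(3125 + 2*(45 + 2)) = -6510/(3125 + 2*47) = -6510/(3125 + 94) = -6510/3219 = -6510*1/3219 = -2170/1073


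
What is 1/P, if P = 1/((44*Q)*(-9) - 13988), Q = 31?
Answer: -26264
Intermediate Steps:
P = -1/26264 (P = 1/((44*31)*(-9) - 13988) = 1/(1364*(-9) - 13988) = 1/(-12276 - 13988) = 1/(-26264) = -1/26264 ≈ -3.8075e-5)
1/P = 1/(-1/26264) = -26264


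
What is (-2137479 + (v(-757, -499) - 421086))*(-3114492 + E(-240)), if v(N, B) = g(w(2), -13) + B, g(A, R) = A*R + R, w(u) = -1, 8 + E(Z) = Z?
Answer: 7970819003360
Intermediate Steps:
E(Z) = -8 + Z
g(A, R) = R + A*R
v(N, B) = B (v(N, B) = -13*(1 - 1) + B = -13*0 + B = 0 + B = B)
(-2137479 + (v(-757, -499) - 421086))*(-3114492 + E(-240)) = (-2137479 + (-499 - 421086))*(-3114492 + (-8 - 240)) = (-2137479 - 421585)*(-3114492 - 248) = -2559064*(-3114740) = 7970819003360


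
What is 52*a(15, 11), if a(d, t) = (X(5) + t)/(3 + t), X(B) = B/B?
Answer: 312/7 ≈ 44.571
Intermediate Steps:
X(B) = 1
a(d, t) = (1 + t)/(3 + t)
52*a(15, 11) = 52*((1 + 11)/(3 + 11)) = 52*(12/14) = 52*((1/14)*12) = 52*(6/7) = 312/7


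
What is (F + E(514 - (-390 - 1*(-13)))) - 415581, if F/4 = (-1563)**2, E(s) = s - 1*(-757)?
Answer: 9357943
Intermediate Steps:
E(s) = 757 + s (E(s) = s + 757 = 757 + s)
F = 9771876 (F = 4*(-1563)**2 = 4*2442969 = 9771876)
(F + E(514 - (-390 - 1*(-13)))) - 415581 = (9771876 + (757 + (514 - (-390 - 1*(-13))))) - 415581 = (9771876 + (757 + (514 - (-390 + 13)))) - 415581 = (9771876 + (757 + (514 - 1*(-377)))) - 415581 = (9771876 + (757 + (514 + 377))) - 415581 = (9771876 + (757 + 891)) - 415581 = (9771876 + 1648) - 415581 = 9773524 - 415581 = 9357943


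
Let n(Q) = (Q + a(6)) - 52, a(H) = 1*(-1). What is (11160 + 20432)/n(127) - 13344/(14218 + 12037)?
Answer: 414230252/971435 ≈ 426.41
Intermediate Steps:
a(H) = -1
n(Q) = -53 + Q (n(Q) = (Q - 1) - 52 = (-1 + Q) - 52 = -53 + Q)
(11160 + 20432)/n(127) - 13344/(14218 + 12037) = (11160 + 20432)/(-53 + 127) - 13344/(14218 + 12037) = 31592/74 - 13344/26255 = 31592*(1/74) - 13344*1/26255 = 15796/37 - 13344/26255 = 414230252/971435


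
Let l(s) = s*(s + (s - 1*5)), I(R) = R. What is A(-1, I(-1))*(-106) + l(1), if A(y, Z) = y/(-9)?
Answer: -133/9 ≈ -14.778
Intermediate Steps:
A(y, Z) = -y/9
l(s) = s*(-5 + 2*s) (l(s) = s*(s + (s - 5)) = s*(s + (-5 + s)) = s*(-5 + 2*s))
A(-1, I(-1))*(-106) + l(1) = -⅑*(-1)*(-106) + 1*(-5 + 2*1) = (⅑)*(-106) + 1*(-5 + 2) = -106/9 + 1*(-3) = -106/9 - 3 = -133/9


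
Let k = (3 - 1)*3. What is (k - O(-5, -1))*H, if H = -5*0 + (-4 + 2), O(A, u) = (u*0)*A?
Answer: -12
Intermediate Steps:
O(A, u) = 0 (O(A, u) = 0*A = 0)
k = 6 (k = 2*3 = 6)
H = -2 (H = 0 - 2 = -2)
(k - O(-5, -1))*H = (6 - 1*0)*(-2) = (6 + 0)*(-2) = 6*(-2) = -12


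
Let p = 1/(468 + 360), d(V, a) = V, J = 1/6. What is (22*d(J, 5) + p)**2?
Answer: 9223369/685584 ≈ 13.453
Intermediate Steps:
J = 1/6 ≈ 0.16667
p = 1/828 ≈ 0.0012077
(22*d(J, 5) + p)**2 = (22*(1/6) + 1/828)**2 = (11/3 + 1/828)**2 = (3037/828)**2 = 9223369/685584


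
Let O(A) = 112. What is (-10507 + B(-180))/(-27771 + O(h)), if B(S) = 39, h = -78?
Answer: 10468/27659 ≈ 0.37847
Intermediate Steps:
(-10507 + B(-180))/(-27771 + O(h)) = (-10507 + 39)/(-27771 + 112) = -10468/(-27659) = -10468*(-1/27659) = 10468/27659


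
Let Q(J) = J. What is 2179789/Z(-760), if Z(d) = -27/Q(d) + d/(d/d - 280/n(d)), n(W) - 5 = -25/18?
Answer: 329671288360/1507133 ≈ 2.1874e+5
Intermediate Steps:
n(W) = 65/18 (n(W) = 5 - 25/18 = 65/18)
Z(d) = -27/d - 13*d/995 (Z(d) = -27/d + d/(d/d - 280/65/18) = -27/d + d/(1 - 280*18/65) = -27/d + d/(1 - 1008/13) = -27/d + d/(-995/13) = -27/d + d*(-13/995) = -27/d - 13*d/995)
2179789/Z(-760) = 2179789/(-27/(-760) - 13/995*(-760)) = 2179789/(-27*(-1/760) + 1976/199) = 2179789/(27/760 + 1976/199) = 2179789/(1507133/151240) = 2179789*(151240/1507133) = 329671288360/1507133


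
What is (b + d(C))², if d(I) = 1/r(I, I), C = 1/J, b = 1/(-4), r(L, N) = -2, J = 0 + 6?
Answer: 9/16 ≈ 0.56250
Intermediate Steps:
J = 6
b = -¼ ≈ -0.25000
C = ⅙ (C = 1/6 = ⅙ ≈ 0.16667)
d(I) = -½ (d(I) = 1/(-2) = -½)
(b + d(C))² = (-¼ - ½)² = (-¾)² = 9/16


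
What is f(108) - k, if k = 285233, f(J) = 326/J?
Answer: -15402419/54 ≈ -2.8523e+5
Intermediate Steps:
f(108) - k = 326/108 - 1*285233 = 326*(1/108) - 285233 = 163/54 - 285233 = -15402419/54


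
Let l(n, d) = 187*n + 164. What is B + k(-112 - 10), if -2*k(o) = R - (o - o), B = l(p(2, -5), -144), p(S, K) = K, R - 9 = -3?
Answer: -774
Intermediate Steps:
R = 6 (R = 9 - 3 = 6)
l(n, d) = 164 + 187*n
B = -771 (B = 164 + 187*(-5) = 164 - 935 = -771)
k(o) = -3 (k(o) = -(6 - (o - o))/2 = -(6 - 1*0)/2 = -(6 + 0)/2 = -1/2*6 = -3)
B + k(-112 - 10) = -771 - 3 = -774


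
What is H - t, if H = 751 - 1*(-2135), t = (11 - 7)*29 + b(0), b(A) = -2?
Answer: 2772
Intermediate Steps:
t = 114 (t = (11 - 7)*29 - 2 = 4*29 - 2 = 116 - 2 = 114)
H = 2886 (H = 751 + 2135 = 2886)
H - t = 2886 - 1*114 = 2886 - 114 = 2772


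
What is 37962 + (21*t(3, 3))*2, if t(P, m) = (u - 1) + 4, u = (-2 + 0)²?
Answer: 38256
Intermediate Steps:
u = 4 (u = (-2)² = 4)
t(P, m) = 7 (t(P, m) = (4 - 1) + 4 = 3 + 4 = 7)
37962 + (21*t(3, 3))*2 = 37962 + (21*7)*2 = 37962 + 147*2 = 37962 + 294 = 38256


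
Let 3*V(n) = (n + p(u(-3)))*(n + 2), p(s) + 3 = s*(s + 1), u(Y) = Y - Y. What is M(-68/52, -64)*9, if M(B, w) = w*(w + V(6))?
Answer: 32256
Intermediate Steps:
u(Y) = 0
p(s) = -3 + s*(1 + s) (p(s) = -3 + s*(s + 1) = -3 + s*(1 + s))
V(n) = (-3 + n)*(2 + n)/3 (V(n) = ((n + (-3 + 0 + 0²))*(n + 2))/3 = ((n + (-3 + 0 + 0))*(2 + n))/3 = ((n - 3)*(2 + n))/3 = ((-3 + n)*(2 + n))/3 = (-3 + n)*(2 + n)/3)
M(B, w) = w*(8 + w) (M(B, w) = w*(w + (-2 - ⅓*6 + (⅓)*6²)) = w*(w + (-2 - 2 + (⅓)*36)) = w*(w + (-2 - 2 + 12)) = w*(w + 8) = w*(8 + w))
M(-68/52, -64)*9 = -64*(8 - 64)*9 = -64*(-56)*9 = 3584*9 = 32256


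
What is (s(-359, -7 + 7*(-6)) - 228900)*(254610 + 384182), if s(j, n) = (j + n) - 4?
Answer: -146482671104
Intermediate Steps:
s(j, n) = -4 + j + n
(s(-359, -7 + 7*(-6)) - 228900)*(254610 + 384182) = ((-4 - 359 + (-7 + 7*(-6))) - 228900)*(254610 + 384182) = ((-4 - 359 + (-7 - 42)) - 228900)*638792 = ((-4 - 359 - 49) - 228900)*638792 = (-412 - 228900)*638792 = -229312*638792 = -146482671104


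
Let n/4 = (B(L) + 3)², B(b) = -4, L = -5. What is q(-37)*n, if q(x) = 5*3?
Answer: 60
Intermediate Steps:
q(x) = 15
n = 4 (n = 4*(-4 + 3)² = 4*(-1)² = 4*1 = 4)
q(-37)*n = 15*4 = 60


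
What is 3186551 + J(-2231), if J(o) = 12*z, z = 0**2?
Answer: 3186551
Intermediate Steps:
z = 0
J(o) = 0 (J(o) = 12*0 = 0)
3186551 + J(-2231) = 3186551 + 0 = 3186551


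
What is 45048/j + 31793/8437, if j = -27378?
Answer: 6286651/2961387 ≈ 2.1229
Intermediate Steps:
45048/j + 31793/8437 = 45048/(-27378) + 31793/8437 = 45048*(-1/27378) + 31793*(1/8437) = -7508/4563 + 31793/8437 = 6286651/2961387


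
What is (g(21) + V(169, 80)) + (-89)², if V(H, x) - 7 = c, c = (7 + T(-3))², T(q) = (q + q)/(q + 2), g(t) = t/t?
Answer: 8098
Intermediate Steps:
g(t) = 1
T(q) = 2*q/(2 + q) (T(q) = (2*q)/(2 + q) = 2*q/(2 + q))
c = 169 (c = (7 + 2*(-3)/(2 - 3))² = (7 + 2*(-3)/(-1))² = (7 + 2*(-3)*(-1))² = (7 + 6)² = 13² = 169)
V(H, x) = 176 (V(H, x) = 7 + 169 = 176)
(g(21) + V(169, 80)) + (-89)² = (1 + 176) + (-89)² = 177 + 7921 = 8098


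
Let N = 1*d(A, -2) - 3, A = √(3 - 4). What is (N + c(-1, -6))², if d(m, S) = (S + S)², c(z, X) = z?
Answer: 144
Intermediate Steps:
A = I (A = √(-1) = I ≈ 1.0*I)
d(m, S) = 4*S² (d(m, S) = (2*S)² = 4*S²)
N = 13 (N = 1*(4*(-2)²) - 3 = 1*(4*4) - 3 = 1*16 - 3 = 16 - 3 = 13)
(N + c(-1, -6))² = (13 - 1)² = 12² = 144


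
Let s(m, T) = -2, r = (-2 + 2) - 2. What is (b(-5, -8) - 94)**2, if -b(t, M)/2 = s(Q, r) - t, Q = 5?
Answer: 10000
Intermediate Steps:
r = -2 (r = 0 - 2 = -2)
b(t, M) = 4 + 2*t (b(t, M) = -2*(-2 - t) = 4 + 2*t)
(b(-5, -8) - 94)**2 = ((4 + 2*(-5)) - 94)**2 = ((4 - 10) - 94)**2 = (-6 - 94)**2 = (-100)**2 = 10000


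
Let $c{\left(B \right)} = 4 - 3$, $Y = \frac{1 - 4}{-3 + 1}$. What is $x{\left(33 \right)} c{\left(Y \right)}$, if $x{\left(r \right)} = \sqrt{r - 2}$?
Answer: $\sqrt{31} \approx 5.5678$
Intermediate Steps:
$x{\left(r \right)} = \sqrt{-2 + r}$
$Y = \frac{3}{2}$ ($Y = - \frac{3}{-2} = \left(-3\right) \left(- \frac{1}{2}\right) = \frac{3}{2} \approx 1.5$)
$c{\left(B \right)} = 1$ ($c{\left(B \right)} = 4 - 3 = 1$)
$x{\left(33 \right)} c{\left(Y \right)} = \sqrt{-2 + 33} \cdot 1 = \sqrt{31} \cdot 1 = \sqrt{31}$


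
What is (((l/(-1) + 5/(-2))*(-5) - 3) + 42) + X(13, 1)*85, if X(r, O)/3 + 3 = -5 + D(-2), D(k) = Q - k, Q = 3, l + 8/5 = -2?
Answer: -1463/2 ≈ -731.50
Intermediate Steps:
l = -18/5 (l = -8/5 - 2 = -18/5 ≈ -3.6000)
D(k) = 3 - k
X(r, O) = -9 (X(r, O) = -9 + 3*(-5 + (3 - 1*(-2))) = -9 + 3*(-5 + (3 + 2)) = -9 + 3*(-5 + 5) = -9 + 3*0 = -9 + 0 = -9)
(((l/(-1) + 5/(-2))*(-5) - 3) + 42) + X(13, 1)*85 = (((-18/5/(-1) + 5/(-2))*(-5) - 3) + 42) - 9*85 = (((-18/5*(-1) + 5*(-1/2))*(-5) - 3) + 42) - 765 = (((18/5 - 5/2)*(-5) - 3) + 42) - 765 = (((11/10)*(-5) - 3) + 42) - 765 = ((-11/2 - 3) + 42) - 765 = (-17/2 + 42) - 765 = 67/2 - 765 = -1463/2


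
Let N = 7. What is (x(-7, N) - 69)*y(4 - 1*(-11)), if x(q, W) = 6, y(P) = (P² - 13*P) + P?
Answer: -2835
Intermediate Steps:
y(P) = P² - 12*P
(x(-7, N) - 69)*y(4 - 1*(-11)) = (6 - 69)*((4 - 1*(-11))*(-12 + (4 - 1*(-11)))) = -63*(4 + 11)*(-12 + (4 + 11)) = -945*(-12 + 15) = -945*3 = -63*45 = -2835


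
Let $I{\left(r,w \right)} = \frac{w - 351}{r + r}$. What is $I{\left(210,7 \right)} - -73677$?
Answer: $\frac{7735999}{105} \approx 73676.0$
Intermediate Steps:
$I{\left(r,w \right)} = \frac{-351 + w}{2 r}$
$I{\left(210,7 \right)} - -73677 = \frac{-351 + 7}{2 \cdot 210} - -73677 = \frac{1}{2} \cdot \frac{1}{210} \left(-344\right) + 73677 = - \frac{86}{105} + 73677 = \frac{7735999}{105}$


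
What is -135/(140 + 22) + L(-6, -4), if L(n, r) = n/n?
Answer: 1/6 ≈ 0.16667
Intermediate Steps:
L(n, r) = 1
-135/(140 + 22) + L(-6, -4) = -135/(140 + 22) + 1 = -135/162 + 1 = (1/162)*(-135) + 1 = -5/6 + 1 = 1/6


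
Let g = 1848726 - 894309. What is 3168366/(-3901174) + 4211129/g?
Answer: 48217282708/13393333761 ≈ 3.6001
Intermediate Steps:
g = 954417
3168366/(-3901174) + 4211129/g = 3168366/(-3901174) + 4211129/954417 = 3168366*(-1/3901174) + 4211129*(1/954417) = -11397/14033 + 4211129/954417 = 48217282708/13393333761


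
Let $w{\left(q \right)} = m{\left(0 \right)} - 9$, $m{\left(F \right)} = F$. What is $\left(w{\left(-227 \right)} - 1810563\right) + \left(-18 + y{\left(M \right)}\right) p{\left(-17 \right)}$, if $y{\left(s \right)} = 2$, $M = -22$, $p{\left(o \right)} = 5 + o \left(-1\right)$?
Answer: $-1810924$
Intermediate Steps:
$p{\left(o \right)} = 5 - o$
$w{\left(q \right)} = -9$ ($w{\left(q \right)} = 0 - 9 = -9$)
$\left(w{\left(-227 \right)} - 1810563\right) + \left(-18 + y{\left(M \right)}\right) p{\left(-17 \right)} = \left(-9 - 1810563\right) + \left(-18 + 2\right) \left(5 - -17\right) = -1810572 - 16 \left(5 + 17\right) = -1810572 - 352 = -1810924$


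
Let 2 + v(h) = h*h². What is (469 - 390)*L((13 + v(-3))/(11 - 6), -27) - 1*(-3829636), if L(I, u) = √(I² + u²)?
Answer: 3829636 + 79*√18481/5 ≈ 3.8318e+6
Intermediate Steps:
v(h) = -2 + h³ (v(h) = -2 + h*h² = -2 + h³)
(469 - 390)*L((13 + v(-3))/(11 - 6), -27) - 1*(-3829636) = (469 - 390)*√(((13 + (-2 + (-3)³))/(11 - 6))² + (-27)²) - 1*(-3829636) = 79*√(((13 + (-2 - 27))/5)² + 729) + 3829636 = 79*√(((13 - 29)*(⅕))² + 729) + 3829636 = 79*√((-16*⅕)² + 729) + 3829636 = 79*√((-16/5)² + 729) + 3829636 = 79*√(256/25 + 729) + 3829636 = 79*√(18481/25) + 3829636 = 79*(√18481/5) + 3829636 = 79*√18481/5 + 3829636 = 3829636 + 79*√18481/5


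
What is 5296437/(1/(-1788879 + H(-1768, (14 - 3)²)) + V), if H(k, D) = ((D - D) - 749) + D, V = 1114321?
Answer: 3159337028853/664695076582 ≈ 4.7531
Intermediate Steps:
H(k, D) = -749 + D (H(k, D) = (0 - 749) + D = -749 + D)
5296437/(1/(-1788879 + H(-1768, (14 - 3)²)) + V) = 5296437/(1/(-1788879 + (-749 + (14 - 3)²)) + 1114321) = 5296437/(1/(-1788879 + (-749 + 11²)) + 1114321) = 5296437/(1/(-1788879 + (-749 + 121)) + 1114321) = 5296437/(1/(-1788879 - 628) + 1114321) = 5296437/(1/(-1789507) + 1114321) = 5296437/(-1/1789507 + 1114321) = 5296437/(1994085229746/1789507) = 5296437*(1789507/1994085229746) = 3159337028853/664695076582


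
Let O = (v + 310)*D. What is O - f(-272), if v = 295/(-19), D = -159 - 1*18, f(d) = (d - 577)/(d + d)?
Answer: -538747491/10336 ≈ -52123.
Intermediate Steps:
f(d) = (-577 + d)/(2*d) (f(d) = (-577 + d)/((2*d)) = (-577 + d)*(1/(2*d)) = (-577 + d)/(2*d))
D = -177 (D = -159 - 18 = -177)
v = -295/19 (v = 295*(-1/19) = -295/19 ≈ -15.526)
O = -990315/19 (O = (-295/19 + 310)*(-177) = (5595/19)*(-177) = -990315/19 ≈ -52122.)
O - f(-272) = -990315/19 - (-577 - 272)/(2*(-272)) = -990315/19 - (-1)*(-849)/(2*272) = -990315/19 - 1*849/544 = -990315/19 - 849/544 = -538747491/10336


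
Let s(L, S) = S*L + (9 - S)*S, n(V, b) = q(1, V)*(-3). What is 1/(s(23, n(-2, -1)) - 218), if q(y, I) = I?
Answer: -1/62 ≈ -0.016129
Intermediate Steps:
n(V, b) = -3*V (n(V, b) = V*(-3) = -3*V)
s(L, S) = L*S + S*(9 - S)
1/(s(23, n(-2, -1)) - 218) = 1/((-3*(-2))*(9 + 23 - (-3)*(-2)) - 218) = 1/(6*(9 + 23 - 1*6) - 218) = 1/(6*(9 + 23 - 6) - 218) = 1/(6*26 - 218) = 1/(156 - 218) = 1/(-62) = -1/62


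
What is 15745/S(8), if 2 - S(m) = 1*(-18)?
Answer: 3149/4 ≈ 787.25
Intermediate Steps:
S(m) = 20 (S(m) = 2 - (-18) = 2 - 1*(-18) = 2 + 18 = 20)
15745/S(8) = 15745/20 = 15745*(1/20) = 3149/4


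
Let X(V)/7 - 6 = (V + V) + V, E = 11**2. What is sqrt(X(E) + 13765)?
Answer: 2*sqrt(4087) ≈ 127.86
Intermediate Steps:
E = 121
X(V) = 42 + 21*V (X(V) = 42 + 7*((V + V) + V) = 42 + 7*(2*V + V) = 42 + 7*(3*V) = 42 + 21*V)
sqrt(X(E) + 13765) = sqrt((42 + 21*121) + 13765) = sqrt((42 + 2541) + 13765) = sqrt(2583 + 13765) = sqrt(16348) = 2*sqrt(4087)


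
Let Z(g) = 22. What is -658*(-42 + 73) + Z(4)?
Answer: -20376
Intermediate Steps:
-658*(-42 + 73) + Z(4) = -658*(-42 + 73) + 22 = -658*31 + 22 = -20398 + 22 = -20376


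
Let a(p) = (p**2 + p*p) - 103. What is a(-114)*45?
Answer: 1165005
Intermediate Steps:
a(p) = -103 + 2*p**2 (a(p) = (p**2 + p**2) - 103 = 2*p**2 - 103 = -103 + 2*p**2)
a(-114)*45 = (-103 + 2*(-114)**2)*45 = (-103 + 2*12996)*45 = (-103 + 25992)*45 = 25889*45 = 1165005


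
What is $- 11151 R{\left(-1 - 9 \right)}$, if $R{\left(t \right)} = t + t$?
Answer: $223020$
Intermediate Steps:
$R{\left(t \right)} = 2 t$
$- 11151 R{\left(-1 - 9 \right)} = - 11151 \cdot 2 \left(-1 - 9\right) = - 11151 \cdot 2 \left(-10\right) = \left(-11151\right) \left(-20\right) = 223020$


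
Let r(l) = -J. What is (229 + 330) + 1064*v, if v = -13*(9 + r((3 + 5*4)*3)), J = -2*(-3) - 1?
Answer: -54769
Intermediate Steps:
J = 5 (J = 6 - 1 = 5)
r(l) = -5 (r(l) = -1*5 = -5)
v = -52 (v = -13*(9 - 5) = -13*4 = -52)
(229 + 330) + 1064*v = (229 + 330) + 1064*(-52) = 559 - 55328 = -54769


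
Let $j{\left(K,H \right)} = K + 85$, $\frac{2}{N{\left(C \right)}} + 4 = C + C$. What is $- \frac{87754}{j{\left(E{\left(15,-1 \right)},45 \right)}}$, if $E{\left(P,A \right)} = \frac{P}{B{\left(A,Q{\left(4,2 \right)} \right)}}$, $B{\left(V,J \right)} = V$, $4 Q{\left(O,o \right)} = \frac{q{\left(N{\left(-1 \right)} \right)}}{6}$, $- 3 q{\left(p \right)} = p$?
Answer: $- \frac{43877}{35} \approx -1253.6$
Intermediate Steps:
$N{\left(C \right)} = \frac{2}{-4 + 2 C}$ ($N{\left(C \right)} = \frac{2}{-4 + \left(C + C\right)} = \frac{2}{-4 + 2 C}$)
$q{\left(p \right)} = - \frac{p}{3}$
$Q{\left(O,o \right)} = \frac{1}{216}$ ($Q{\left(O,o \right)} = \frac{- \frac{1}{3 \left(-2 - 1\right)} \frac{1}{6}}{4} = \frac{- \frac{1}{3 \left(-3\right)} \frac{1}{6}}{4} = \frac{\left(- \frac{1}{3}\right) \left(- \frac{1}{3}\right) \frac{1}{6}}{4} = \frac{\frac{1}{9} \cdot \frac{1}{6}}{4} = \frac{1}{4} \cdot \frac{1}{54} = \frac{1}{216}$)
$E{\left(P,A \right)} = \frac{P}{A}$
$j{\left(K,H \right)} = 85 + K$
$- \frac{87754}{j{\left(E{\left(15,-1 \right)},45 \right)}} = - \frac{87754}{85 + \frac{15}{-1}} = - \frac{87754}{85 + 15 \left(-1\right)} = - \frac{87754}{85 - 15} = - \frac{87754}{70} = \left(-87754\right) \frac{1}{70} = - \frac{43877}{35}$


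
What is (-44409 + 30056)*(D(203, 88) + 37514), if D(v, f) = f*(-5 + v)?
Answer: -788525114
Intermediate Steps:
(-44409 + 30056)*(D(203, 88) + 37514) = (-44409 + 30056)*(88*(-5 + 203) + 37514) = -14353*(88*198 + 37514) = -14353*(17424 + 37514) = -14353*54938 = -788525114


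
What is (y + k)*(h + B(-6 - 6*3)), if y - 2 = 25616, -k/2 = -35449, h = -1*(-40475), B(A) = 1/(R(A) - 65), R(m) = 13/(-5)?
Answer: 660195740610/169 ≈ 3.9065e+9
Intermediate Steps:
R(m) = -13/5 (R(m) = 13*(-1/5) = -13/5)
B(A) = -5/338 (B(A) = 1/(-13/5 - 65) = 1/(-338/5) = -5/338)
h = 40475
k = 70898 (k = -2*(-35449) = 70898)
y = 25618 (y = 2 + 25616 = 25618)
(y + k)*(h + B(-6 - 6*3)) = (25618 + 70898)*(40475 - 5/338) = 96516*(13680545/338) = 660195740610/169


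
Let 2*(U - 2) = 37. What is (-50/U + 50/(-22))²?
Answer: 4515625/203401 ≈ 22.201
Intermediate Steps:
U = 41/2 (U = 2 + (½)*37 = 2 + 37/2 = 41/2 ≈ 20.500)
(-50/U + 50/(-22))² = (-50/41/2 + 50/(-22))² = (-50*2/41 + 50*(-1/22))² = (-100/41 - 25/11)² = (-2125/451)² = 4515625/203401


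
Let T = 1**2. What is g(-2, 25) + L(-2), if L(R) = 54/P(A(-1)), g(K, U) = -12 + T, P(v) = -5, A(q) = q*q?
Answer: -109/5 ≈ -21.800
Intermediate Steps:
A(q) = q**2
T = 1
g(K, U) = -11 (g(K, U) = -12 + 1 = -11)
L(R) = -54/5 (L(R) = 54/(-5) = 54*(-1/5) = -54/5)
g(-2, 25) + L(-2) = -11 - 54/5 = -109/5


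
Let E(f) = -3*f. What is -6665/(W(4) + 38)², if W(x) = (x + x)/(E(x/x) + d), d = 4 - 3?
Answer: -6665/1156 ≈ -5.7656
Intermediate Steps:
d = 1
W(x) = -x (W(x) = (x + x)/(-3*x/x + 1) = (2*x)/(-3*1 + 1) = (2*x)/(-3 + 1) = (2*x)/(-2) = (2*x)*(-½) = -x)
-6665/(W(4) + 38)² = -6665/(-1*4 + 38)² = -6665/(-4 + 38)² = -6665/(34²) = -6665/1156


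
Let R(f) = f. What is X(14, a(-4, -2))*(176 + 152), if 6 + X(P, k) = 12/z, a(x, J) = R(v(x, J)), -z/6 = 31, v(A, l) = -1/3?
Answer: -61664/31 ≈ -1989.2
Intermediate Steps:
v(A, l) = -⅓ (v(A, l) = -1*⅓ = -⅓)
z = -186 (z = -6*31 = -186)
a(x, J) = -⅓
X(P, k) = -188/31 (X(P, k) = -6 + 12/(-186) = -6 + 12*(-1/186) = -6 - 2/31 = -188/31)
X(14, a(-4, -2))*(176 + 152) = -188*(176 + 152)/31 = -188/31*328 = -61664/31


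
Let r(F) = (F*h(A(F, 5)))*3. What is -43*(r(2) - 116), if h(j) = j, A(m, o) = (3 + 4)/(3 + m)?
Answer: 23134/5 ≈ 4626.8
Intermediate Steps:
A(m, o) = 7/(3 + m)
r(F) = 21*F/(3 + F) (r(F) = (F*(7/(3 + F)))*3 = (7*F/(3 + F))*3 = 21*F/(3 + F))
-43*(r(2) - 116) = -43*(21*2/(3 + 2) - 116) = -43*(21*2/5 - 116) = -43*(21*2*(⅕) - 116) = -43*(42/5 - 116) = -43*(-538/5) = 23134/5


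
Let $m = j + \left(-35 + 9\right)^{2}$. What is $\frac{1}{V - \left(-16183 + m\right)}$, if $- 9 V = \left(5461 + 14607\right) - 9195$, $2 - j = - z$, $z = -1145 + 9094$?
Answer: $\frac{9}{57131} \approx 0.00015753$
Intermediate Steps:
$z = 7949$
$j = 7951$ ($j = 2 - \left(-1\right) 7949 = 2 - -7949 = 2 + 7949 = 7951$)
$V = - \frac{10873}{9}$ ($V = - \frac{\left(5461 + 14607\right) - 9195}{9} = - \frac{20068 - 9195}{9} = \left(- \frac{1}{9}\right) 10873 = - \frac{10873}{9} \approx -1208.1$)
$m = 8627$ ($m = 7951 + \left(-35 + 9\right)^{2} = 7951 + \left(-26\right)^{2} = 7951 + 676 = 8627$)
$\frac{1}{V - \left(-16183 + m\right)} = \frac{1}{- \frac{10873}{9} + \left(16183 - 8627\right)} = \frac{1}{- \frac{10873}{9} + 7556} = \frac{1}{\frac{57131}{9}} = \frac{9}{57131}$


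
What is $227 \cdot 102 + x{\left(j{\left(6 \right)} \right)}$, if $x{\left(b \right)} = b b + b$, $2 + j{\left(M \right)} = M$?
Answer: $23174$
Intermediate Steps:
$j{\left(M \right)} = -2 + M$
$x{\left(b \right)} = b + b^{2}$ ($x{\left(b \right)} = b^{2} + b = b + b^{2}$)
$227 \cdot 102 + x{\left(j{\left(6 \right)} \right)} = 227 \cdot 102 + \left(-2 + 6\right) \left(1 + \left(-2 + 6\right)\right) = 23154 + 4 \left(1 + 4\right) = 23154 + 4 \cdot 5 = 23154 + 20 = 23174$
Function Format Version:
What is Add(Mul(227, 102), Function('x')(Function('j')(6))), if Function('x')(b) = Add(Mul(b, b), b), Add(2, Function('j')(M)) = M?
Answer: 23174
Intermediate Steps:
Function('j')(M) = Add(-2, M)
Function('x')(b) = Add(b, Pow(b, 2)) (Function('x')(b) = Add(Pow(b, 2), b) = Add(b, Pow(b, 2)))
Add(Mul(227, 102), Function('x')(Function('j')(6))) = Add(Mul(227, 102), Mul(Add(-2, 6), Add(1, Add(-2, 6)))) = Add(23154, Mul(4, Add(1, 4))) = Add(23154, Mul(4, 5)) = Add(23154, 20) = 23174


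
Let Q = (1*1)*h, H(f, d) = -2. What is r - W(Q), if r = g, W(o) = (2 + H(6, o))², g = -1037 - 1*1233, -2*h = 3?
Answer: -2270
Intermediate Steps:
h = -3/2 (h = -½*3 = -3/2 ≈ -1.5000)
g = -2270 (g = -1037 - 1233 = -2270)
Q = -3/2 (Q = (1*1)*(-3/2) = 1*(-3/2) = -3/2 ≈ -1.5000)
W(o) = 0 (W(o) = (2 - 2)² = 0² = 0)
r = -2270
r - W(Q) = -2270 - 1*0 = -2270 + 0 = -2270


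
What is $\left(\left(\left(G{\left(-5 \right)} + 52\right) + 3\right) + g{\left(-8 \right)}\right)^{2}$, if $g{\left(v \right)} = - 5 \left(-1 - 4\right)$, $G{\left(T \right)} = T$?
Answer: $5625$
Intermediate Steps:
$g{\left(v \right)} = 25$ ($g{\left(v \right)} = \left(-5\right) \left(-5\right) = 25$)
$\left(\left(\left(G{\left(-5 \right)} + 52\right) + 3\right) + g{\left(-8 \right)}\right)^{2} = \left(\left(\left(-5 + 52\right) + 3\right) + 25\right)^{2} = \left(\left(47 + 3\right) + 25\right)^{2} = \left(50 + 25\right)^{2} = 75^{2} = 5625$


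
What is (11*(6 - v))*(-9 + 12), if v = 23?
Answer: -561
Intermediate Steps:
(11*(6 - v))*(-9 + 12) = (11*(6 - 1*23))*(-9 + 12) = (11*(6 - 23))*3 = (11*(-17))*3 = -187*3 = -561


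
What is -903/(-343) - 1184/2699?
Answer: 290155/132251 ≈ 2.1940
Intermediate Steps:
-903/(-343) - 1184/2699 = -903*(-1/343) - 1184*1/2699 = 129/49 - 1184/2699 = 290155/132251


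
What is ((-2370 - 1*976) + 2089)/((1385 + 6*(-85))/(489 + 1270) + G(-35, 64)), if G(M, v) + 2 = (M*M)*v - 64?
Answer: -737021/45930127 ≈ -0.016047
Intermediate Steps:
G(M, v) = -66 + v*M² (G(M, v) = -2 + ((M*M)*v - 64) = -2 + (M²*v - 64) = -2 + (v*M² - 64) = -2 + (-64 + v*M²) = -66 + v*M²)
((-2370 - 1*976) + 2089)/((1385 + 6*(-85))/(489 + 1270) + G(-35, 64)) = ((-2370 - 1*976) + 2089)/((1385 + 6*(-85))/(489 + 1270) + (-66 + 64*(-35)²)) = ((-2370 - 976) + 2089)/((1385 - 510)/1759 + (-66 + 64*1225)) = (-3346 + 2089)/(875*(1/1759) + (-66 + 78400)) = -1257/(875/1759 + 78334) = -1257/137790381/1759 = -1257*1759/137790381 = -737021/45930127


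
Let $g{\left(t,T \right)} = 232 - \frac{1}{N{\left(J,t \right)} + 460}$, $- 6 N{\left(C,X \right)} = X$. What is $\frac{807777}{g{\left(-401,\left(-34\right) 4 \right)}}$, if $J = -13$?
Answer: $\frac{2553383097}{733346} \approx 3481.8$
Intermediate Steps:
$N{\left(C,X \right)} = - \frac{X}{6}$
$g{\left(t,T \right)} = 232 - \frac{1}{460 - \frac{t}{6}}$ ($g{\left(t,T \right)} = 232 - \frac{1}{- \frac{t}{6} + 460} = 232 - \frac{1}{460 - \frac{t}{6}}$)
$\frac{807777}{g{\left(-401,\left(-34\right) 4 \right)}} = \frac{807777}{2 \frac{1}{-2760 - 401} \left(-320157 + 116 \left(-401\right)\right)} = \frac{807777}{2 \frac{1}{-3161} \left(-320157 - 46516\right)} = \frac{807777}{2 \left(- \frac{1}{3161}\right) \left(-366673\right)} = \frac{807777}{\frac{733346}{3161}} = 807777 \cdot \frac{3161}{733346} = \frac{2553383097}{733346}$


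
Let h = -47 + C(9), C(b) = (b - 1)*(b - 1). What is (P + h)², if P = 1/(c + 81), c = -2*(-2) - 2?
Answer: 1993744/6889 ≈ 289.41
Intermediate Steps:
c = 2 (c = 4 - 2 = 2)
C(b) = (-1 + b)² (C(b) = (-1 + b)*(-1 + b) = (-1 + b)²)
h = 17 (h = -47 + (-1 + 9)² = -47 + 8² = -47 + 64 = 17)
P = 1/83 (P = 1/(2 + 81) = 1/83 ≈ 0.012048)
(P + h)² = (1/83 + 17)² = (1412/83)² = 1993744/6889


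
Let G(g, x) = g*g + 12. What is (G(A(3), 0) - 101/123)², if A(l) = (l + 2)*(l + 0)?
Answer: 843902500/15129 ≈ 55780.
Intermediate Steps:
A(l) = l*(2 + l) (A(l) = (2 + l)*l = l*(2 + l))
G(g, x) = 12 + g² (G(g, x) = g² + 12 = 12 + g²)
(G(A(3), 0) - 101/123)² = ((12 + (3*(2 + 3))²) - 101/123)² = ((12 + (3*5)²) - 101*1/123)² = ((12 + 15²) - 101/123)² = ((12 + 225) - 101/123)² = (237 - 101/123)² = (29050/123)² = 843902500/15129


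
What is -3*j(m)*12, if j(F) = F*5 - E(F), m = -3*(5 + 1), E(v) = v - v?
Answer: 3240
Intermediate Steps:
E(v) = 0
m = -18 (m = -3*6 = -18)
j(F) = 5*F (j(F) = F*5 - 1*0 = 5*F + 0 = 5*F)
-3*j(m)*12 = -15*(-18)*12 = -3*(-90)*12 = 270*12 = 3240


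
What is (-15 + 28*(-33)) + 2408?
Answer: 1469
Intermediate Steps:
(-15 + 28*(-33)) + 2408 = (-15 - 924) + 2408 = -939 + 2408 = 1469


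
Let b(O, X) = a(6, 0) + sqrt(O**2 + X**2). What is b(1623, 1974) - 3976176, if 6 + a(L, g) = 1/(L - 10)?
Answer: -15904729/4 + 3*sqrt(725645) ≈ -3.9736e+6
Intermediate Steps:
a(L, g) = -6 + 1/(-10 + L) (a(L, g) = -6 + 1/(L - 10) = -6 + 1/(-10 + L))
b(O, X) = -25/4 + sqrt(O**2 + X**2) (b(O, X) = (61 - 6*6)/(-10 + 6) + sqrt(O**2 + X**2) = (61 - 36)/(-4) + sqrt(O**2 + X**2) = -1/4*25 + sqrt(O**2 + X**2) = -25/4 + sqrt(O**2 + X**2))
b(1623, 1974) - 3976176 = (-25/4 + sqrt(1623**2 + 1974**2)) - 3976176 = (-25/4 + sqrt(2634129 + 3896676)) - 3976176 = (-25/4 + sqrt(6530805)) - 3976176 = (-25/4 + 3*sqrt(725645)) - 3976176 = -15904729/4 + 3*sqrt(725645)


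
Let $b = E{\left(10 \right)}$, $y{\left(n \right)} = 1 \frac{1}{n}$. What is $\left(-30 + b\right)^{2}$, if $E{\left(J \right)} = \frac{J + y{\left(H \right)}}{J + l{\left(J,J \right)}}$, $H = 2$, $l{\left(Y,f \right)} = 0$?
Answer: $\frac{335241}{400} \approx 838.1$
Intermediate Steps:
$y{\left(n \right)} = \frac{1}{n}$
$E{\left(J \right)} = \frac{\frac{1}{2} + J}{J}$ ($E{\left(J \right)} = \frac{J + \frac{1}{2}}{J + 0} = \frac{J + \frac{1}{2}}{J} = \frac{\frac{1}{2} + J}{J}$)
$b = \frac{21}{20}$ ($b = \frac{\frac{1}{2} + 10}{10} = \frac{1}{10} \cdot \frac{21}{2} = \frac{21}{20} \approx 1.05$)
$\left(-30 + b\right)^{2} = \left(-30 + \frac{21}{20}\right)^{2} = \left(- \frac{579}{20}\right)^{2} = \frac{335241}{400}$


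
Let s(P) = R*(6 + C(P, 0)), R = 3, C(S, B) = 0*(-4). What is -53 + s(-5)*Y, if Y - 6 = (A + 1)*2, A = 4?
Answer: 235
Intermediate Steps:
C(S, B) = 0
Y = 16 (Y = 6 + (4 + 1)*2 = 6 + 5*2 = 6 + 10 = 16)
s(P) = 18 (s(P) = 3*(6 + 0) = 3*6 = 18)
-53 + s(-5)*Y = -53 + 18*16 = -53 + 288 = 235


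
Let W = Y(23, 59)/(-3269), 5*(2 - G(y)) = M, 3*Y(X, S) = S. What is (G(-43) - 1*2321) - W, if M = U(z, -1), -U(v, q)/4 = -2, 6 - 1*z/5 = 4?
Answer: -113790326/49035 ≈ -2320.6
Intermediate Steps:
z = 10 (z = 30 - 5*4 = 30 - 20 = 10)
U(v, q) = 8 (U(v, q) = -4*(-2) = 8)
Y(X, S) = S/3
M = 8
G(y) = 2/5 (G(y) = 2 - 1/5*8 = 2 - 8/5 = 2/5)
W = -59/9807 (W = ((1/3)*59)/(-3269) = (59/3)*(-1/3269) = -59/9807 ≈ -0.0060161)
(G(-43) - 1*2321) - W = (2/5 - 1*2321) - 1*(-59/9807) = (2/5 - 2321) + 59/9807 = -11603/5 + 59/9807 = -113790326/49035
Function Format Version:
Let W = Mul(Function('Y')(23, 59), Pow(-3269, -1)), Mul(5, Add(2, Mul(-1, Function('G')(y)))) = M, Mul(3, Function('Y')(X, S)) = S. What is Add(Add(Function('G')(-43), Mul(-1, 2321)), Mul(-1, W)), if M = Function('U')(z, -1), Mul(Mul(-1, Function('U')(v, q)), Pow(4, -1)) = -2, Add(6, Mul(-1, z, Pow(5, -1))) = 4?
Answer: Rational(-113790326, 49035) ≈ -2320.6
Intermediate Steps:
z = 10 (z = Add(30, Mul(-5, 4)) = Add(30, -20) = 10)
Function('U')(v, q) = 8 (Function('U')(v, q) = Mul(-4, -2) = 8)
Function('Y')(X, S) = Mul(Rational(1, 3), S)
M = 8
Function('G')(y) = Rational(2, 5) (Function('G')(y) = Add(2, Mul(Rational(-1, 5), 8)) = Add(2, Rational(-8, 5)) = Rational(2, 5))
W = Rational(-59, 9807) (W = Mul(Mul(Rational(1, 3), 59), Pow(-3269, -1)) = Mul(Rational(59, 3), Rational(-1, 3269)) = Rational(-59, 9807) ≈ -0.0060161)
Add(Add(Function('G')(-43), Mul(-1, 2321)), Mul(-1, W)) = Add(Add(Rational(2, 5), Mul(-1, 2321)), Mul(-1, Rational(-59, 9807))) = Add(Add(Rational(2, 5), -2321), Rational(59, 9807)) = Add(Rational(-11603, 5), Rational(59, 9807)) = Rational(-113790326, 49035)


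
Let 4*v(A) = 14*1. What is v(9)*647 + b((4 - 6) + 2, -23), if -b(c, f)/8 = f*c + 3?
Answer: 4481/2 ≈ 2240.5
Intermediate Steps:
b(c, f) = -24 - 8*c*f (b(c, f) = -8*(f*c + 3) = -8*(c*f + 3) = -8*(3 + c*f) = -24 - 8*c*f)
v(A) = 7/2 (v(A) = (14*1)/4 = (¼)*14 = 7/2)
v(9)*647 + b((4 - 6) + 2, -23) = (7/2)*647 + (-24 - 8*((4 - 6) + 2)*(-23)) = 4529/2 + (-24 - 8*(-2 + 2)*(-23)) = 4529/2 + (-24 - 8*0*(-23)) = 4529/2 + (-24 + 0) = 4529/2 - 24 = 4481/2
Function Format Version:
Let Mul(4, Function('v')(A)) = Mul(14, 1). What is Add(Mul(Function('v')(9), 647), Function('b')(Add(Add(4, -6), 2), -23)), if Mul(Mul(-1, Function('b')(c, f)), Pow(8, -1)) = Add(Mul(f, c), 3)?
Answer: Rational(4481, 2) ≈ 2240.5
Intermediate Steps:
Function('b')(c, f) = Add(-24, Mul(-8, c, f)) (Function('b')(c, f) = Mul(-8, Add(Mul(f, c), 3)) = Mul(-8, Add(Mul(c, f), 3)) = Mul(-8, Add(3, Mul(c, f))) = Add(-24, Mul(-8, c, f)))
Function('v')(A) = Rational(7, 2) (Function('v')(A) = Mul(Rational(1, 4), Mul(14, 1)) = Mul(Rational(1, 4), 14) = Rational(7, 2))
Add(Mul(Function('v')(9), 647), Function('b')(Add(Add(4, -6), 2), -23)) = Add(Mul(Rational(7, 2), 647), Add(-24, Mul(-8, Add(Add(4, -6), 2), -23))) = Add(Rational(4529, 2), Add(-24, Mul(-8, Add(-2, 2), -23))) = Add(Rational(4529, 2), Add(-24, Mul(-8, 0, -23))) = Add(Rational(4529, 2), Add(-24, 0)) = Add(Rational(4529, 2), -24) = Rational(4481, 2)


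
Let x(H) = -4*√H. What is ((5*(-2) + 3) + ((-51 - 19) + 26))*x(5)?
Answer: 204*√5 ≈ 456.16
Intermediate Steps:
((5*(-2) + 3) + ((-51 - 19) + 26))*x(5) = ((5*(-2) + 3) + ((-51 - 19) + 26))*(-4*√5) = ((-10 + 3) + (-70 + 26))*(-4*√5) = (-7 - 44)*(-4*√5) = -(-204)*√5 = 204*√5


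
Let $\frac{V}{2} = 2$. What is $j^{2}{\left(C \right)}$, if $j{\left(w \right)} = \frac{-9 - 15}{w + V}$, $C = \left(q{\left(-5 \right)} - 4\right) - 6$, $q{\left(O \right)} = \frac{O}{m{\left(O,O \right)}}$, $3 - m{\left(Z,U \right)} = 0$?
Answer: $\frac{5184}{529} \approx 9.7996$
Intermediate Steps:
$V = 4$ ($V = 2 \cdot 2 = 4$)
$m{\left(Z,U \right)} = 3$ ($m{\left(Z,U \right)} = 3 - 0 = 3 + 0 = 3$)
$q{\left(O \right)} = \frac{O}{3}$
$C = - \frac{35}{3}$ ($C = \left(\frac{1}{3} \left(-5\right) - 4\right) - 6 = \left(- \frac{5}{3} - 4\right) - 6 = - \frac{17}{3} - 6 = - \frac{35}{3} \approx -11.667$)
$j{\left(w \right)} = - \frac{24}{4 + w}$ ($j{\left(w \right)} = \frac{-9 - 15}{w + 4} = - \frac{24}{4 + w}$)
$j^{2}{\left(C \right)} = \left(- \frac{24}{4 - \frac{35}{3}}\right)^{2} = \left(- \frac{24}{- \frac{23}{3}}\right)^{2} = \left(\left(-24\right) \left(- \frac{3}{23}\right)\right)^{2} = \left(\frac{72}{23}\right)^{2} = \frac{5184}{529}$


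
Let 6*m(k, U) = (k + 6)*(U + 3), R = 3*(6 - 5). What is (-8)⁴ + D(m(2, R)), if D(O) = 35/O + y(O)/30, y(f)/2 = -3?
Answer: 164007/40 ≈ 4100.2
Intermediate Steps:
y(f) = -6 (y(f) = 2*(-3) = -6)
R = 3 (R = 3*1 = 3)
m(k, U) = (3 + U)*(6 + k)/6 (m(k, U) = ((k + 6)*(U + 3))/6 = ((6 + k)*(3 + U))/6 = ((3 + U)*(6 + k))/6 = (3 + U)*(6 + k)/6)
D(O) = -⅕ + 35/O (D(O) = 35/O - 6/30 = 35/O - 6*1/30 = 35/O - ⅕ = -⅕ + 35/O)
(-8)⁴ + D(m(2, R)) = (-8)⁴ + (175 - (3 + 3 + (½)*2 + (⅙)*3*2))/(5*(3 + 3 + (½)*2 + (⅙)*3*2)) = 4096 + (175 - (3 + 3 + 1 + 1))/(5*(3 + 3 + 1 + 1)) = 4096 + (⅕)*(175 - 1*8)/8 = 4096 + (⅕)*(⅛)*(175 - 8) = 4096 + (⅕)*(⅛)*167 = 4096 + 167/40 = 164007/40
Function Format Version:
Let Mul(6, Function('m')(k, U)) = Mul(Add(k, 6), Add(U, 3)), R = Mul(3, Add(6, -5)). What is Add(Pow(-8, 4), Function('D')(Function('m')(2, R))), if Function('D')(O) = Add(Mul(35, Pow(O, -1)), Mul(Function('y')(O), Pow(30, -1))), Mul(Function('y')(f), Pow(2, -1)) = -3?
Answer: Rational(164007, 40) ≈ 4100.2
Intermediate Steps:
Function('y')(f) = -6 (Function('y')(f) = Mul(2, -3) = -6)
R = 3 (R = Mul(3, 1) = 3)
Function('m')(k, U) = Mul(Rational(1, 6), Add(3, U), Add(6, k)) (Function('m')(k, U) = Mul(Rational(1, 6), Mul(Add(k, 6), Add(U, 3))) = Mul(Rational(1, 6), Mul(Add(6, k), Add(3, U))) = Mul(Rational(1, 6), Mul(Add(3, U), Add(6, k))) = Mul(Rational(1, 6), Add(3, U), Add(6, k)))
Function('D')(O) = Add(Rational(-1, 5), Mul(35, Pow(O, -1))) (Function('D')(O) = Add(Mul(35, Pow(O, -1)), Mul(-6, Pow(30, -1))) = Add(Mul(35, Pow(O, -1)), Mul(-6, Rational(1, 30))) = Add(Mul(35, Pow(O, -1)), Rational(-1, 5)) = Add(Rational(-1, 5), Mul(35, Pow(O, -1))))
Add(Pow(-8, 4), Function('D')(Function('m')(2, R))) = Add(Pow(-8, 4), Mul(Rational(1, 5), Pow(Add(3, 3, Mul(Rational(1, 2), 2), Mul(Rational(1, 6), 3, 2)), -1), Add(175, Mul(-1, Add(3, 3, Mul(Rational(1, 2), 2), Mul(Rational(1, 6), 3, 2)))))) = Add(4096, Mul(Rational(1, 5), Pow(Add(3, 3, 1, 1), -1), Add(175, Mul(-1, Add(3, 3, 1, 1))))) = Add(4096, Mul(Rational(1, 5), Pow(8, -1), Add(175, Mul(-1, 8)))) = Add(4096, Mul(Rational(1, 5), Rational(1, 8), Add(175, -8))) = Add(4096, Mul(Rational(1, 5), Rational(1, 8), 167)) = Add(4096, Rational(167, 40)) = Rational(164007, 40)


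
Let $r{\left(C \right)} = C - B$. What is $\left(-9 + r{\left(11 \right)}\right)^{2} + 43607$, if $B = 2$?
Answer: $43607$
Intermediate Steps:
$r{\left(C \right)} = -2 + C$ ($r{\left(C \right)} = C - 2 = -2 + C$)
$\left(-9 + r{\left(11 \right)}\right)^{2} + 43607 = \left(-9 + \left(-2 + 11\right)\right)^{2} + 43607 = \left(-9 + 9\right)^{2} + 43607 = 0^{2} + 43607 = 0 + 43607 = 43607$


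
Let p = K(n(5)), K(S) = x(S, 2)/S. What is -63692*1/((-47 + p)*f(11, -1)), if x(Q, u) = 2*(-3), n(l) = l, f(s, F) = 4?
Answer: 79615/241 ≈ 330.35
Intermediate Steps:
x(Q, u) = -6
K(S) = -6/S
p = -6/5 ≈ -1.2000
-63692*1/((-47 + p)*f(11, -1)) = -63692*1/(4*(-47 - 6/5)) = -63692/(4*(-241/5)) = -63692/(-964/5) = -63692*(-5/964) = 79615/241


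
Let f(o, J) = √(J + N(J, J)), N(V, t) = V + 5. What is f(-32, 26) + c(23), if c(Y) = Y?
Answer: 23 + √57 ≈ 30.550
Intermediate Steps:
N(V, t) = 5 + V
f(o, J) = √(5 + 2*J) (f(o, J) = √(J + (5 + J)) = √(5 + 2*J))
f(-32, 26) + c(23) = √(5 + 2*26) + 23 = √(5 + 52) + 23 = √57 + 23 = 23 + √57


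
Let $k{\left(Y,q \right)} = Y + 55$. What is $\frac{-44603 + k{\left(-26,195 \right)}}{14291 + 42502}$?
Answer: $- \frac{14858}{18931} \approx -0.78485$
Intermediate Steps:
$k{\left(Y,q \right)} = 55 + Y$
$\frac{-44603 + k{\left(-26,195 \right)}}{14291 + 42502} = \frac{-44603 + \left(55 - 26\right)}{14291 + 42502} = \frac{-44603 + 29}{56793} = \left(-44574\right) \frac{1}{56793} = - \frac{14858}{18931}$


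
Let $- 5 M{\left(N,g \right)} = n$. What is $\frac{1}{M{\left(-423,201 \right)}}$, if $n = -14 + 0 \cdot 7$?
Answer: $\frac{5}{14} \approx 0.35714$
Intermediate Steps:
$n = -14$ ($n = -14 + 0 = -14$)
$M{\left(N,g \right)} = \frac{14}{5}$ ($M{\left(N,g \right)} = \left(- \frac{1}{5}\right) \left(-14\right) = \frac{14}{5}$)
$\frac{1}{M{\left(-423,201 \right)}} = \frac{1}{\frac{14}{5}} = \frac{5}{14}$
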